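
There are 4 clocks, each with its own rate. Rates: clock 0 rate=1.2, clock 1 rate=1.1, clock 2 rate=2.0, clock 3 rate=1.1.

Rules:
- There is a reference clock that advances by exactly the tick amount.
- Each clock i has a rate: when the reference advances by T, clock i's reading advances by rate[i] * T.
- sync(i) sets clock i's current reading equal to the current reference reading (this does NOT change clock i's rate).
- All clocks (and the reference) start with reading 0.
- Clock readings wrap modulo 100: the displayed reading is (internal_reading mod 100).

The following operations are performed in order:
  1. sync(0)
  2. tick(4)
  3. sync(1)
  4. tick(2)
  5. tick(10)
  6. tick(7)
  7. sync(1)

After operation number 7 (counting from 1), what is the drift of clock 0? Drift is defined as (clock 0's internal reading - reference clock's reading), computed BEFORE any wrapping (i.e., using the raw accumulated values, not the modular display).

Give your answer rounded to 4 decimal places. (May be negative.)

After op 1 sync(0): ref=0.0000 raw=[0.0000 0.0000 0.0000 0.0000]
After op 2 tick(4): ref=4.0000 raw=[4.8000 4.4000 8.0000 4.4000]
After op 3 sync(1): ref=4.0000 raw=[4.8000 4.0000 8.0000 4.4000]
After op 4 tick(2): ref=6.0000 raw=[7.2000 6.2000 12.0000 6.6000]
After op 5 tick(10): ref=16.0000 raw=[19.2000 17.2000 32.0000 17.6000]
After op 6 tick(7): ref=23.0000 raw=[27.6000 24.9000 46.0000 25.3000]
After op 7 sync(1): ref=23.0000 raw=[27.6000 23.0000 46.0000 25.3000]
Drift of clock 0 after op 7: 27.6000 - 23.0000 = 4.6000

Answer: 4.6000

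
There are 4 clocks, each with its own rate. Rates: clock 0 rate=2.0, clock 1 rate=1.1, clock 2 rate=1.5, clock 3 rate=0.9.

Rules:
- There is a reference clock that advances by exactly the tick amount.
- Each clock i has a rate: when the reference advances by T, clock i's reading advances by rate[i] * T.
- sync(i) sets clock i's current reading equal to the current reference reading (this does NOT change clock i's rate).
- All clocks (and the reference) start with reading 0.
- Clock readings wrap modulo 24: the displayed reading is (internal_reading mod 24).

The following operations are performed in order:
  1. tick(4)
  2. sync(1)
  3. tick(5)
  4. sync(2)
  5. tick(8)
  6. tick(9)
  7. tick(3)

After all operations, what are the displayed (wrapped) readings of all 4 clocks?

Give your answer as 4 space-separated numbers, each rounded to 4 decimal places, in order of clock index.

Answer: 10.0000 7.5000 15.0000 2.1000

Derivation:
After op 1 tick(4): ref=4.0000 raw=[8.0000 4.4000 6.0000 3.6000]
After op 2 sync(1): ref=4.0000 raw=[8.0000 4.0000 6.0000 3.6000]
After op 3 tick(5): ref=9.0000 raw=[18.0000 9.5000 13.5000 8.1000]
After op 4 sync(2): ref=9.0000 raw=[18.0000 9.5000 9.0000 8.1000]
After op 5 tick(8): ref=17.0000 raw=[34.0000 18.3000 21.0000 15.3000]
After op 6 tick(9): ref=26.0000 raw=[52.0000 28.2000 34.5000 23.4000]
After op 7 tick(3): ref=29.0000 raw=[58.0000 31.5000 39.0000 26.1000]
Wrap final raw readings (mod 24): 58.0000 mod 24 = 10.0000; 31.5000 mod 24 = 7.5000; 39.0000 mod 24 = 15.0000; 26.1000 mod 24 = 2.1000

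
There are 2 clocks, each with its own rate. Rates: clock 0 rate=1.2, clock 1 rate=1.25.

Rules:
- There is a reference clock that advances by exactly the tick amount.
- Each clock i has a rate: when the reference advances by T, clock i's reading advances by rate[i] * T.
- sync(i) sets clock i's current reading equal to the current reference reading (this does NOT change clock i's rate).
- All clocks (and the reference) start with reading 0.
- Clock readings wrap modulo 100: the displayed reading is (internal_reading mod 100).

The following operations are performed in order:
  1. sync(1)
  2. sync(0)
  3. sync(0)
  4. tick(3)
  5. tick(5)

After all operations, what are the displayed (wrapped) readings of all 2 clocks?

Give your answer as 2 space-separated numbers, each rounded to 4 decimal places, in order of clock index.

Answer: 9.6000 10.0000

Derivation:
After op 1 sync(1): ref=0.0000 raw=[0.0000 0.0000]
After op 2 sync(0): ref=0.0000 raw=[0.0000 0.0000]
After op 3 sync(0): ref=0.0000 raw=[0.0000 0.0000]
After op 4 tick(3): ref=3.0000 raw=[3.6000 3.7500]
After op 5 tick(5): ref=8.0000 raw=[9.6000 10.0000]
Wrap final raw readings (mod 100): 9.6000 mod 100 = 9.6000; 10.0000 mod 100 = 10.0000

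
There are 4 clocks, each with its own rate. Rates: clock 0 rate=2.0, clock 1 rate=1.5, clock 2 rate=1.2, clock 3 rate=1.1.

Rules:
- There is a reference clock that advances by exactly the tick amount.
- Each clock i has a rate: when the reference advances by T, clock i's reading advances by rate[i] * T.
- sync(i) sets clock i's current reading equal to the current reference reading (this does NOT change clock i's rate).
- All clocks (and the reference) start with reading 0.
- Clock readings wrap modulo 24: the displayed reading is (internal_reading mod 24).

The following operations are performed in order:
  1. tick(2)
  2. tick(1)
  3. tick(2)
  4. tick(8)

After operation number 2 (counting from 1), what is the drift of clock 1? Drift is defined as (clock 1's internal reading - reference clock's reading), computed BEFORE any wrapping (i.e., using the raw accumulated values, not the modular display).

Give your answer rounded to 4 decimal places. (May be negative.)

Answer: 1.5000

Derivation:
After op 1 tick(2): ref=2.0000 raw=[4.0000 3.0000 2.4000 2.2000]
After op 2 tick(1): ref=3.0000 raw=[6.0000 4.5000 3.6000 3.3000]
Drift of clock 1 after op 2: 4.5000 - 3.0000 = 1.5000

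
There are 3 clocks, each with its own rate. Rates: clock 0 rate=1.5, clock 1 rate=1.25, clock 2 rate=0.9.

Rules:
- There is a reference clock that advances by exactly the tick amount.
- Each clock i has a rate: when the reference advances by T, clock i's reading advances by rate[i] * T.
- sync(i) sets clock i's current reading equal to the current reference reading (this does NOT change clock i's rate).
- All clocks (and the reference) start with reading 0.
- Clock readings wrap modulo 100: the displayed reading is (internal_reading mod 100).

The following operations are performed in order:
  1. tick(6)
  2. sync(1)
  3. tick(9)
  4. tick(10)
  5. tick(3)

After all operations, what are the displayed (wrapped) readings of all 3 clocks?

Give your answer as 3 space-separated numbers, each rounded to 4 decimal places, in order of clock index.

Answer: 42.0000 33.5000 25.2000

Derivation:
After op 1 tick(6): ref=6.0000 raw=[9.0000 7.5000 5.4000]
After op 2 sync(1): ref=6.0000 raw=[9.0000 6.0000 5.4000]
After op 3 tick(9): ref=15.0000 raw=[22.5000 17.2500 13.5000]
After op 4 tick(10): ref=25.0000 raw=[37.5000 29.7500 22.5000]
After op 5 tick(3): ref=28.0000 raw=[42.0000 33.5000 25.2000]
Wrap final raw readings (mod 100): 42.0000 mod 100 = 42.0000; 33.5000 mod 100 = 33.5000; 25.2000 mod 100 = 25.2000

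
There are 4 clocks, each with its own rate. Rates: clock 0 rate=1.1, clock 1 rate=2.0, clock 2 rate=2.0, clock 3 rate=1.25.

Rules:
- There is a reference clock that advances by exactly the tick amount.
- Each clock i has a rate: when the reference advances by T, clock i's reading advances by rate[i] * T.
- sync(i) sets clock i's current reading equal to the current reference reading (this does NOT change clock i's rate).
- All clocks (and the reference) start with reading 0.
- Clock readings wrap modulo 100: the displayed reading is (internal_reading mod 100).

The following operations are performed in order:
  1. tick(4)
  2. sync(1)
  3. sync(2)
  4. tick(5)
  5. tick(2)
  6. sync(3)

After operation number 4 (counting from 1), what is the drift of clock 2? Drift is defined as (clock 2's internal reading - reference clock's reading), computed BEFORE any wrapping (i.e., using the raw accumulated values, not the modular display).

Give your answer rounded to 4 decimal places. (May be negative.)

Answer: 5.0000

Derivation:
After op 1 tick(4): ref=4.0000 raw=[4.4000 8.0000 8.0000 5.0000]
After op 2 sync(1): ref=4.0000 raw=[4.4000 4.0000 8.0000 5.0000]
After op 3 sync(2): ref=4.0000 raw=[4.4000 4.0000 4.0000 5.0000]
After op 4 tick(5): ref=9.0000 raw=[9.9000 14.0000 14.0000 11.2500]
Drift of clock 2 after op 4: 14.0000 - 9.0000 = 5.0000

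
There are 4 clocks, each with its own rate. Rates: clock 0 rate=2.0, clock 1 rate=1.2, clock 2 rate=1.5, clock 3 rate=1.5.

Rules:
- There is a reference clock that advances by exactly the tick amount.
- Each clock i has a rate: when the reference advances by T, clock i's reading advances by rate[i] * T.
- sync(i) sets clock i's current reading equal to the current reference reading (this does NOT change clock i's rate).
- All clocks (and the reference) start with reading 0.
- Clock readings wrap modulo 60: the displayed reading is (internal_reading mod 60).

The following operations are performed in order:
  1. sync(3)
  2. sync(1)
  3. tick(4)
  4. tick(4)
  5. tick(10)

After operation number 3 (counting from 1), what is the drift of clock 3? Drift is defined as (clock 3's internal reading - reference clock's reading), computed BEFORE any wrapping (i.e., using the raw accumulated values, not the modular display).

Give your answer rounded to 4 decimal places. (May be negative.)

Answer: 2.0000

Derivation:
After op 1 sync(3): ref=0.0000 raw=[0.0000 0.0000 0.0000 0.0000]
After op 2 sync(1): ref=0.0000 raw=[0.0000 0.0000 0.0000 0.0000]
After op 3 tick(4): ref=4.0000 raw=[8.0000 4.8000 6.0000 6.0000]
Drift of clock 3 after op 3: 6.0000 - 4.0000 = 2.0000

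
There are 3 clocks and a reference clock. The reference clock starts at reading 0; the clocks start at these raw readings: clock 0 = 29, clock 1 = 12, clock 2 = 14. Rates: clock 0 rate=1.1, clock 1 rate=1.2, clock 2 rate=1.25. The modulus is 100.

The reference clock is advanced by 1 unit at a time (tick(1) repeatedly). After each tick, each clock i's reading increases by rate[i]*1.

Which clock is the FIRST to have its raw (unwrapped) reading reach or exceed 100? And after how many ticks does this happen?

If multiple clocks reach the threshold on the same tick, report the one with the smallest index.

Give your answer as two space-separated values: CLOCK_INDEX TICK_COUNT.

clock 0: start=29, rate=1.1, needs 100-29 = 71; ticks = ceil(71/1.1) = ceil(64.5455) = 65; reading at tick 65 = 29 + 1.1*65 = 100.5000
clock 1: start=12, rate=1.2, needs 100-12 = 88; ticks = ceil(88/1.2) = ceil(73.3333) = 74; reading at tick 74 = 12 + 1.2*74 = 100.8000
clock 2: start=14, rate=1.25, needs 100-14 = 86; ticks = ceil(86/1.25) = ceil(68.8000) = 69; reading at tick 69 = 14 + 1.25*69 = 100.2500
Minimum tick count = 65; winners = [0]; smallest index = 0

Answer: 0 65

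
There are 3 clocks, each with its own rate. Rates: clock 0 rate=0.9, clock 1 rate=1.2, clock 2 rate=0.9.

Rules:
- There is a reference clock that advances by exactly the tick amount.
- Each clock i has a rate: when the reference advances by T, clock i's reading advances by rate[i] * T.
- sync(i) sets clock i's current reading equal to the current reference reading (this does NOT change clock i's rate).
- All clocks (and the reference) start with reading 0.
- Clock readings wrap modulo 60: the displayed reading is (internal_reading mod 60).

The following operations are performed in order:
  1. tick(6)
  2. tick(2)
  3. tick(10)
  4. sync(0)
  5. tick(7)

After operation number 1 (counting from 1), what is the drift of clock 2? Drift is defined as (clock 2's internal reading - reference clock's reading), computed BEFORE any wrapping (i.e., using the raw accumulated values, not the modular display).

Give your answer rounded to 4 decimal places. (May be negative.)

After op 1 tick(6): ref=6.0000 raw=[5.4000 7.2000 5.4000]
Drift of clock 2 after op 1: 5.4000 - 6.0000 = -0.6000

Answer: -0.6000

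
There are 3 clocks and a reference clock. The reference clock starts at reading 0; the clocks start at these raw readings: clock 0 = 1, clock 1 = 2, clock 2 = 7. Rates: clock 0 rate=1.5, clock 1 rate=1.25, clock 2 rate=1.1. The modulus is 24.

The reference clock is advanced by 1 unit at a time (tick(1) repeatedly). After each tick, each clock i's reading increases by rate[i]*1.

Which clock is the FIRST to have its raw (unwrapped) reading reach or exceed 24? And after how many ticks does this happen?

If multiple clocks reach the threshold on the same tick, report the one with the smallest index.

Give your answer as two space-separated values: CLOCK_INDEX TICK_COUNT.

Answer: 0 16

Derivation:
clock 0: start=1, rate=1.5, needs 24-1 = 23; ticks = ceil(23/1.5) = ceil(15.3333) = 16; reading at tick 16 = 1 + 1.5*16 = 25.0000
clock 1: start=2, rate=1.25, needs 24-2 = 22; ticks = ceil(22/1.25) = ceil(17.6000) = 18; reading at tick 18 = 2 + 1.25*18 = 24.5000
clock 2: start=7, rate=1.1, needs 24-7 = 17; ticks = ceil(17/1.1) = ceil(15.4545) = 16; reading at tick 16 = 7 + 1.1*16 = 24.6000
Minimum tick count = 16; winners = [0, 2]; smallest index = 0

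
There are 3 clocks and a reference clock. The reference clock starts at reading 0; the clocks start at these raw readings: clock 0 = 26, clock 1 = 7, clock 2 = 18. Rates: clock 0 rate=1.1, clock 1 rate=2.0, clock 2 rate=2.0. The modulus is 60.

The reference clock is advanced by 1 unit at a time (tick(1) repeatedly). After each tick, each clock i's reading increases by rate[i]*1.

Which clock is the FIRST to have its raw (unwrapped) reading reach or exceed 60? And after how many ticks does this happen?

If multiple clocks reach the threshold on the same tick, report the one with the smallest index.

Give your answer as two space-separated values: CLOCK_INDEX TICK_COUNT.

clock 0: start=26, rate=1.1, needs 60-26 = 34; ticks = ceil(34/1.1) = ceil(30.9091) = 31; reading at tick 31 = 26 + 1.1*31 = 60.1000
clock 1: start=7, rate=2.0, needs 60-7 = 53; ticks = ceil(53/2.0) = ceil(26.5000) = 27; reading at tick 27 = 7 + 2.0*27 = 61.0000
clock 2: start=18, rate=2.0, needs 60-18 = 42; ticks = ceil(42/2.0) = ceil(21.0000) = 21; reading at tick 21 = 18 + 2.0*21 = 60.0000
Minimum tick count = 21; winners = [2]; smallest index = 2

Answer: 2 21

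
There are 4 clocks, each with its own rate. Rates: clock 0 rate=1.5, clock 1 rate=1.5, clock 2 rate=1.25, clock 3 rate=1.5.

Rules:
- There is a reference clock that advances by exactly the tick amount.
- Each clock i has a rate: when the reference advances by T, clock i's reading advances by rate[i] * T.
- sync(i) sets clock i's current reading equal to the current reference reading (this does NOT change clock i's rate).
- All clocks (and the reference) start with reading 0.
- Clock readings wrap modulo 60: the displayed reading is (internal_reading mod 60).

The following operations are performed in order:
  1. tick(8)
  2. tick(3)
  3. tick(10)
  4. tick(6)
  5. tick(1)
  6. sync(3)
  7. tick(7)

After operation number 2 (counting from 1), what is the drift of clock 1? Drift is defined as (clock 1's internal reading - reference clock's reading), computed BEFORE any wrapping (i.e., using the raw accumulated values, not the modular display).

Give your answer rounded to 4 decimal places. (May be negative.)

Answer: 5.5000

Derivation:
After op 1 tick(8): ref=8.0000 raw=[12.0000 12.0000 10.0000 12.0000]
After op 2 tick(3): ref=11.0000 raw=[16.5000 16.5000 13.7500 16.5000]
Drift of clock 1 after op 2: 16.5000 - 11.0000 = 5.5000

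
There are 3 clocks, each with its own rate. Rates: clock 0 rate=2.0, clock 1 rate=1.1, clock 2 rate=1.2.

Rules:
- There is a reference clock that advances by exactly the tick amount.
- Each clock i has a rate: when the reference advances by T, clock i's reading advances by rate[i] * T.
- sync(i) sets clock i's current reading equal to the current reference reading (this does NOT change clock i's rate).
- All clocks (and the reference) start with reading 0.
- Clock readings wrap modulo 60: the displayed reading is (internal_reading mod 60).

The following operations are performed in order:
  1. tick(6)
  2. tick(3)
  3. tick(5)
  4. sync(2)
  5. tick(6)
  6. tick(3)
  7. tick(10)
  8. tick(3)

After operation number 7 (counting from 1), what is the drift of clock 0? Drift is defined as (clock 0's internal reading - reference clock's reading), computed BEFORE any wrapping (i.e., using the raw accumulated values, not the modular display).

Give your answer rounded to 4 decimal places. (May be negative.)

Answer: 33.0000

Derivation:
After op 1 tick(6): ref=6.0000 raw=[12.0000 6.6000 7.2000]
After op 2 tick(3): ref=9.0000 raw=[18.0000 9.9000 10.8000]
After op 3 tick(5): ref=14.0000 raw=[28.0000 15.4000 16.8000]
After op 4 sync(2): ref=14.0000 raw=[28.0000 15.4000 14.0000]
After op 5 tick(6): ref=20.0000 raw=[40.0000 22.0000 21.2000]
After op 6 tick(3): ref=23.0000 raw=[46.0000 25.3000 24.8000]
After op 7 tick(10): ref=33.0000 raw=[66.0000 36.3000 36.8000]
Drift of clock 0 after op 7: 66.0000 - 33.0000 = 33.0000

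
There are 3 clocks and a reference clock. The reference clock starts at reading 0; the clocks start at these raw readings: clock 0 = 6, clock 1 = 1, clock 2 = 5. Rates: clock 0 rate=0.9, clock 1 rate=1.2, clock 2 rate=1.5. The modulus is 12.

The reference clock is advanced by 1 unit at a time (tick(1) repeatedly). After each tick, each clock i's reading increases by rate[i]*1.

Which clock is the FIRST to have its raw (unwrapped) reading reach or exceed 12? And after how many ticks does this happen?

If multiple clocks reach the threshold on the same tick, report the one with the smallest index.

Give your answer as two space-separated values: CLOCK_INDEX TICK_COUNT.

clock 0: start=6, rate=0.9, needs 12-6 = 6; ticks = ceil(6/0.9) = ceil(6.6667) = 7; reading at tick 7 = 6 + 0.9*7 = 12.3000
clock 1: start=1, rate=1.2, needs 12-1 = 11; ticks = ceil(11/1.2) = ceil(9.1667) = 10; reading at tick 10 = 1 + 1.2*10 = 13.0000
clock 2: start=5, rate=1.5, needs 12-5 = 7; ticks = ceil(7/1.5) = ceil(4.6667) = 5; reading at tick 5 = 5 + 1.5*5 = 12.5000
Minimum tick count = 5; winners = [2]; smallest index = 2

Answer: 2 5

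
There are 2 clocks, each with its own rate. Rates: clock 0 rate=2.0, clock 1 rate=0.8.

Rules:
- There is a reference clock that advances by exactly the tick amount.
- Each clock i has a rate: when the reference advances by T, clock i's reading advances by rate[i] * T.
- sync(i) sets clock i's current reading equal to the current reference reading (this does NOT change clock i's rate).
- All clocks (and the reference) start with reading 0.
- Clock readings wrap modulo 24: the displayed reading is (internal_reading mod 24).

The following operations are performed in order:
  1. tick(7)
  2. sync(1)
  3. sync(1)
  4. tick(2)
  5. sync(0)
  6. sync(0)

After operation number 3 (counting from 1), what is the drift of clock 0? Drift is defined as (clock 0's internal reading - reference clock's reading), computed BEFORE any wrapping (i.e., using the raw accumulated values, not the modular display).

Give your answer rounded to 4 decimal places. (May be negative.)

Answer: 7.0000

Derivation:
After op 1 tick(7): ref=7.0000 raw=[14.0000 5.6000]
After op 2 sync(1): ref=7.0000 raw=[14.0000 7.0000]
After op 3 sync(1): ref=7.0000 raw=[14.0000 7.0000]
Drift of clock 0 after op 3: 14.0000 - 7.0000 = 7.0000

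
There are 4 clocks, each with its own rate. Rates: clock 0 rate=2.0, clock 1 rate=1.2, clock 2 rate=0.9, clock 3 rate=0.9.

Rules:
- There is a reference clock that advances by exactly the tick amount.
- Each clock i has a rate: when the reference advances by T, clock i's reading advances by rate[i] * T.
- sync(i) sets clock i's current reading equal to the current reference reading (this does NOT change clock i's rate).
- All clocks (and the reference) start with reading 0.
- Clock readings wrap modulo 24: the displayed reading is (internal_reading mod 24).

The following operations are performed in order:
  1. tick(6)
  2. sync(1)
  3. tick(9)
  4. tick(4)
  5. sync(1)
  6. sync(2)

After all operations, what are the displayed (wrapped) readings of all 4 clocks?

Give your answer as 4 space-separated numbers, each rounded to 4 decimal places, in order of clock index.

Answer: 14.0000 19.0000 19.0000 17.1000

Derivation:
After op 1 tick(6): ref=6.0000 raw=[12.0000 7.2000 5.4000 5.4000]
After op 2 sync(1): ref=6.0000 raw=[12.0000 6.0000 5.4000 5.4000]
After op 3 tick(9): ref=15.0000 raw=[30.0000 16.8000 13.5000 13.5000]
After op 4 tick(4): ref=19.0000 raw=[38.0000 21.6000 17.1000 17.1000]
After op 5 sync(1): ref=19.0000 raw=[38.0000 19.0000 17.1000 17.1000]
After op 6 sync(2): ref=19.0000 raw=[38.0000 19.0000 19.0000 17.1000]
Wrap final raw readings (mod 24): 38.0000 mod 24 = 14.0000; 19.0000 mod 24 = 19.0000; 19.0000 mod 24 = 19.0000; 17.1000 mod 24 = 17.1000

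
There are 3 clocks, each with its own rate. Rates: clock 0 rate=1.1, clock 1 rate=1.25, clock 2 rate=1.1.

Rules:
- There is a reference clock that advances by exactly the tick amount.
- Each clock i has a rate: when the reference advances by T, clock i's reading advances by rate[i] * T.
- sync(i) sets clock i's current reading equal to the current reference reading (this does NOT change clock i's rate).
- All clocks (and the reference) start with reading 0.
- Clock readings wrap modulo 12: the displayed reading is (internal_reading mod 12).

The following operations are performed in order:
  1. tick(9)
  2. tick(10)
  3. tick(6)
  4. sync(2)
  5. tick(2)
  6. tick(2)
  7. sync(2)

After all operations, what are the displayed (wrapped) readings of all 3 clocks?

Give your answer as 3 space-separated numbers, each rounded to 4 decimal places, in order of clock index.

Answer: 7.9000 0.2500 5.0000

Derivation:
After op 1 tick(9): ref=9.0000 raw=[9.9000 11.2500 9.9000]
After op 2 tick(10): ref=19.0000 raw=[20.9000 23.7500 20.9000]
After op 3 tick(6): ref=25.0000 raw=[27.5000 31.2500 27.5000]
After op 4 sync(2): ref=25.0000 raw=[27.5000 31.2500 25.0000]
After op 5 tick(2): ref=27.0000 raw=[29.7000 33.7500 27.2000]
After op 6 tick(2): ref=29.0000 raw=[31.9000 36.2500 29.4000]
After op 7 sync(2): ref=29.0000 raw=[31.9000 36.2500 29.0000]
Wrap final raw readings (mod 12): 31.9000 mod 12 = 7.9000; 36.2500 mod 12 = 0.2500; 29.0000 mod 12 = 5.0000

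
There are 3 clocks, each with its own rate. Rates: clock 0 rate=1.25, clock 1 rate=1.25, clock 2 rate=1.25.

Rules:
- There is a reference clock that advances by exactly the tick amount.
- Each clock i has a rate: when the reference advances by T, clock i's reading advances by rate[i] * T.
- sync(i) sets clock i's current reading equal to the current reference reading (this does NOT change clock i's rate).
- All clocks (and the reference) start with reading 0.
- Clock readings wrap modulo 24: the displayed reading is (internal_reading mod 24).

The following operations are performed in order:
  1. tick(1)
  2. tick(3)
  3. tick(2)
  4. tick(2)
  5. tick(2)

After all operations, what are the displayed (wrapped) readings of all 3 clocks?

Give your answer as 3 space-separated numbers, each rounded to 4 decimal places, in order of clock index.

Answer: 12.5000 12.5000 12.5000

Derivation:
After op 1 tick(1): ref=1.0000 raw=[1.2500 1.2500 1.2500]
After op 2 tick(3): ref=4.0000 raw=[5.0000 5.0000 5.0000]
After op 3 tick(2): ref=6.0000 raw=[7.5000 7.5000 7.5000]
After op 4 tick(2): ref=8.0000 raw=[10.0000 10.0000 10.0000]
After op 5 tick(2): ref=10.0000 raw=[12.5000 12.5000 12.5000]
Wrap final raw readings (mod 24): 12.5000 mod 24 = 12.5000; 12.5000 mod 24 = 12.5000; 12.5000 mod 24 = 12.5000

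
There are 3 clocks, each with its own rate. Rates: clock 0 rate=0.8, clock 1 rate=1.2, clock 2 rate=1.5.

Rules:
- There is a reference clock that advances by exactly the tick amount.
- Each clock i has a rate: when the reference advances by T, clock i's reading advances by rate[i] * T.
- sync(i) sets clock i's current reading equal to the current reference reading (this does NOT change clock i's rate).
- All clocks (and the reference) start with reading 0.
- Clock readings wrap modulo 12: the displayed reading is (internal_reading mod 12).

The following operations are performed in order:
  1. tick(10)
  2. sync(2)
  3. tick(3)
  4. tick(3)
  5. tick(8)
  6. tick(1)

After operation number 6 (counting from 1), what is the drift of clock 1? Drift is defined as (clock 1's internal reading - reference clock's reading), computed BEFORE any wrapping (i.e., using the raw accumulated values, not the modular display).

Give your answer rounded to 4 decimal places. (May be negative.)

After op 1 tick(10): ref=10.0000 raw=[8.0000 12.0000 15.0000]
After op 2 sync(2): ref=10.0000 raw=[8.0000 12.0000 10.0000]
After op 3 tick(3): ref=13.0000 raw=[10.4000 15.6000 14.5000]
After op 4 tick(3): ref=16.0000 raw=[12.8000 19.2000 19.0000]
After op 5 tick(8): ref=24.0000 raw=[19.2000 28.8000 31.0000]
After op 6 tick(1): ref=25.0000 raw=[20.0000 30.0000 32.5000]
Drift of clock 1 after op 6: 30.0000 - 25.0000 = 5.0000

Answer: 5.0000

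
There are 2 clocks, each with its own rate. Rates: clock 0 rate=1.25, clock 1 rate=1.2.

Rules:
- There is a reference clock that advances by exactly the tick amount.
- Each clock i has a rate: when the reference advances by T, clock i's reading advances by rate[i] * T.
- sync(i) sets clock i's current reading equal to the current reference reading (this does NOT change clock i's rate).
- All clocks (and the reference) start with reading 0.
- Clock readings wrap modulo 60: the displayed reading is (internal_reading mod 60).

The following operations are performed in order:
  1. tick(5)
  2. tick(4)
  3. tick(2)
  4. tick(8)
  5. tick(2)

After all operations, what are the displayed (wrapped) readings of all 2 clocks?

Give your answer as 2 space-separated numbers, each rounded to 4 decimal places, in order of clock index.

Answer: 26.2500 25.2000

Derivation:
After op 1 tick(5): ref=5.0000 raw=[6.2500 6.0000]
After op 2 tick(4): ref=9.0000 raw=[11.2500 10.8000]
After op 3 tick(2): ref=11.0000 raw=[13.7500 13.2000]
After op 4 tick(8): ref=19.0000 raw=[23.7500 22.8000]
After op 5 tick(2): ref=21.0000 raw=[26.2500 25.2000]
Wrap final raw readings (mod 60): 26.2500 mod 60 = 26.2500; 25.2000 mod 60 = 25.2000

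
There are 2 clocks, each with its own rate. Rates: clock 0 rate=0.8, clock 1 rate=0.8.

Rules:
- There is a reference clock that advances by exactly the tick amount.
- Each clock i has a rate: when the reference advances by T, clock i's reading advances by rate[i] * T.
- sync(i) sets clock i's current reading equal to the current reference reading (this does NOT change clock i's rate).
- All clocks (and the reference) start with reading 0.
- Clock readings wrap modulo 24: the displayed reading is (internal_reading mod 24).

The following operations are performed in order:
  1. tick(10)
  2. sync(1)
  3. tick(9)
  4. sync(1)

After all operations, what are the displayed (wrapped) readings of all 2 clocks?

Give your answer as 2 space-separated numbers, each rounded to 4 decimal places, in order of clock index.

Answer: 15.2000 19.0000

Derivation:
After op 1 tick(10): ref=10.0000 raw=[8.0000 8.0000]
After op 2 sync(1): ref=10.0000 raw=[8.0000 10.0000]
After op 3 tick(9): ref=19.0000 raw=[15.2000 17.2000]
After op 4 sync(1): ref=19.0000 raw=[15.2000 19.0000]
Wrap final raw readings (mod 24): 15.2000 mod 24 = 15.2000; 19.0000 mod 24 = 19.0000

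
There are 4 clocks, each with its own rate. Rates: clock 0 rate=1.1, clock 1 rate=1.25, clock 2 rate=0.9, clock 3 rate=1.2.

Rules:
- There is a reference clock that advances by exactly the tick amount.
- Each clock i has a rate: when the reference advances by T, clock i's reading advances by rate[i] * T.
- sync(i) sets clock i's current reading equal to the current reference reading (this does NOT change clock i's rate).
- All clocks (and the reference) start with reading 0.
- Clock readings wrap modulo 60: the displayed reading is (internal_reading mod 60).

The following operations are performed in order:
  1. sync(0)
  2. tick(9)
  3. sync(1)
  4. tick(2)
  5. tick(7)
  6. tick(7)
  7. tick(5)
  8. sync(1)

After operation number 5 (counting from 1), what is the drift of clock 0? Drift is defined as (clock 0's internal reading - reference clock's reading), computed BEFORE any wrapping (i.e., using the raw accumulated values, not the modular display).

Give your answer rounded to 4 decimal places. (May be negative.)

After op 1 sync(0): ref=0.0000 raw=[0.0000 0.0000 0.0000 0.0000]
After op 2 tick(9): ref=9.0000 raw=[9.9000 11.2500 8.1000 10.8000]
After op 3 sync(1): ref=9.0000 raw=[9.9000 9.0000 8.1000 10.8000]
After op 4 tick(2): ref=11.0000 raw=[12.1000 11.5000 9.9000 13.2000]
After op 5 tick(7): ref=18.0000 raw=[19.8000 20.2500 16.2000 21.6000]
Drift of clock 0 after op 5: 19.8000 - 18.0000 = 1.8000

Answer: 1.8000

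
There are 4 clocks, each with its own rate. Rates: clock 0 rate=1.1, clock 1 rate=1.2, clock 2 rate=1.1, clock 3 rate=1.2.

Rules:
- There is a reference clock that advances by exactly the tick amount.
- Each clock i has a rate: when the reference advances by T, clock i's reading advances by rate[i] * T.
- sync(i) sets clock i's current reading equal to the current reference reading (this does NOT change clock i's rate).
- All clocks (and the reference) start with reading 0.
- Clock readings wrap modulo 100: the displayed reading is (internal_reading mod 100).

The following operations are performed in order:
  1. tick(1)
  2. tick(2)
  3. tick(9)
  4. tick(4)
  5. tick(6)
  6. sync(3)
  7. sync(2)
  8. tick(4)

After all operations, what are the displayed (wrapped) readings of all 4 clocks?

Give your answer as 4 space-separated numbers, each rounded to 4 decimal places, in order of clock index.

After op 1 tick(1): ref=1.0000 raw=[1.1000 1.2000 1.1000 1.2000]
After op 2 tick(2): ref=3.0000 raw=[3.3000 3.6000 3.3000 3.6000]
After op 3 tick(9): ref=12.0000 raw=[13.2000 14.4000 13.2000 14.4000]
After op 4 tick(4): ref=16.0000 raw=[17.6000 19.2000 17.6000 19.2000]
After op 5 tick(6): ref=22.0000 raw=[24.2000 26.4000 24.2000 26.4000]
After op 6 sync(3): ref=22.0000 raw=[24.2000 26.4000 24.2000 22.0000]
After op 7 sync(2): ref=22.0000 raw=[24.2000 26.4000 22.0000 22.0000]
After op 8 tick(4): ref=26.0000 raw=[28.6000 31.2000 26.4000 26.8000]
Wrap final raw readings (mod 100): 28.6000 mod 100 = 28.6000; 31.2000 mod 100 = 31.2000; 26.4000 mod 100 = 26.4000; 26.8000 mod 100 = 26.8000

Answer: 28.6000 31.2000 26.4000 26.8000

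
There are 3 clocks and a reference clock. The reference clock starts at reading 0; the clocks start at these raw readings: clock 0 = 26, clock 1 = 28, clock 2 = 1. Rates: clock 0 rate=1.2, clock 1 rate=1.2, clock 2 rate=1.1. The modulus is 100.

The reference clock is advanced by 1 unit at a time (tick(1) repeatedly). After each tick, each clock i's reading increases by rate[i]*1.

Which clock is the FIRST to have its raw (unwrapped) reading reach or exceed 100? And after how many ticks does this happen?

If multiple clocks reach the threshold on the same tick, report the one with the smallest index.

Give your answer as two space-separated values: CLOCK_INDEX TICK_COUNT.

Answer: 1 60

Derivation:
clock 0: start=26, rate=1.2, needs 100-26 = 74; ticks = ceil(74/1.2) = ceil(61.6667) = 62; reading at tick 62 = 26 + 1.2*62 = 100.4000
clock 1: start=28, rate=1.2, needs 100-28 = 72; ticks = ceil(72/1.2) = ceil(60.0000) = 60; reading at tick 60 = 28 + 1.2*60 = 100.0000
clock 2: start=1, rate=1.1, needs 100-1 = 99; ticks = ceil(99/1.1) = ceil(90.0000) = 90; reading at tick 90 = 1 + 1.1*90 = 100.0000
Minimum tick count = 60; winners = [1]; smallest index = 1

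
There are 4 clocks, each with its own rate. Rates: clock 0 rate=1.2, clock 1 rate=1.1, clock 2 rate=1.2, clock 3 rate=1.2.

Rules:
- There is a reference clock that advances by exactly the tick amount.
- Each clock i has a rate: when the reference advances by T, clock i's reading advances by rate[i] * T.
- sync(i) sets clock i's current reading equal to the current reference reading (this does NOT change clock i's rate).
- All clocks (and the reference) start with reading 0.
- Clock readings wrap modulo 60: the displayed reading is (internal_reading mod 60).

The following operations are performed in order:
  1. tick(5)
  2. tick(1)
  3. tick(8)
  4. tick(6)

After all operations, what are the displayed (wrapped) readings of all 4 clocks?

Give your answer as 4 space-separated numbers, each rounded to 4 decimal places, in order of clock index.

After op 1 tick(5): ref=5.0000 raw=[6.0000 5.5000 6.0000 6.0000]
After op 2 tick(1): ref=6.0000 raw=[7.2000 6.6000 7.2000 7.2000]
After op 3 tick(8): ref=14.0000 raw=[16.8000 15.4000 16.8000 16.8000]
After op 4 tick(6): ref=20.0000 raw=[24.0000 22.0000 24.0000 24.0000]
Wrap final raw readings (mod 60): 24.0000 mod 60 = 24.0000; 22.0000 mod 60 = 22.0000; 24.0000 mod 60 = 24.0000; 24.0000 mod 60 = 24.0000

Answer: 24.0000 22.0000 24.0000 24.0000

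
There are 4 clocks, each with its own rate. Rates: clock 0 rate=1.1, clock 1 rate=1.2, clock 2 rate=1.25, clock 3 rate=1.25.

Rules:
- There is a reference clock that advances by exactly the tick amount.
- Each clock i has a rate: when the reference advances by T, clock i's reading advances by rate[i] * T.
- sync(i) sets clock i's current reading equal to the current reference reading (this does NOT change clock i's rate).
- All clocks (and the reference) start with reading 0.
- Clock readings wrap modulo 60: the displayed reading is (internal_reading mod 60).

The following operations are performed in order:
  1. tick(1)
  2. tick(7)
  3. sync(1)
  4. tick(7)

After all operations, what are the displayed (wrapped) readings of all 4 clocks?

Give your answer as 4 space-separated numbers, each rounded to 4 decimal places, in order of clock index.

After op 1 tick(1): ref=1.0000 raw=[1.1000 1.2000 1.2500 1.2500]
After op 2 tick(7): ref=8.0000 raw=[8.8000 9.6000 10.0000 10.0000]
After op 3 sync(1): ref=8.0000 raw=[8.8000 8.0000 10.0000 10.0000]
After op 4 tick(7): ref=15.0000 raw=[16.5000 16.4000 18.7500 18.7500]
Wrap final raw readings (mod 60): 16.5000 mod 60 = 16.5000; 16.4000 mod 60 = 16.4000; 18.7500 mod 60 = 18.7500; 18.7500 mod 60 = 18.7500

Answer: 16.5000 16.4000 18.7500 18.7500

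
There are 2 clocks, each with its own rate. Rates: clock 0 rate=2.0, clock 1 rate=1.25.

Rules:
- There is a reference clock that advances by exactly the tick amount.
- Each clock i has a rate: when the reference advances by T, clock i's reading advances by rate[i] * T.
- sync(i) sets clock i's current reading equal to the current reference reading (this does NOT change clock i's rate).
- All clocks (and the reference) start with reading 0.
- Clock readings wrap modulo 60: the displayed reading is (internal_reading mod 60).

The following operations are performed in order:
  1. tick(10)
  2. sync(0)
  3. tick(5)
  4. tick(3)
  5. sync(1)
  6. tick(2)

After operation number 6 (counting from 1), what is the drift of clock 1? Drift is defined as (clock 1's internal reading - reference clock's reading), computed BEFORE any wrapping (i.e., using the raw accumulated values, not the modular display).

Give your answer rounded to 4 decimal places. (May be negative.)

Answer: 0.5000

Derivation:
After op 1 tick(10): ref=10.0000 raw=[20.0000 12.5000]
After op 2 sync(0): ref=10.0000 raw=[10.0000 12.5000]
After op 3 tick(5): ref=15.0000 raw=[20.0000 18.7500]
After op 4 tick(3): ref=18.0000 raw=[26.0000 22.5000]
After op 5 sync(1): ref=18.0000 raw=[26.0000 18.0000]
After op 6 tick(2): ref=20.0000 raw=[30.0000 20.5000]
Drift of clock 1 after op 6: 20.5000 - 20.0000 = 0.5000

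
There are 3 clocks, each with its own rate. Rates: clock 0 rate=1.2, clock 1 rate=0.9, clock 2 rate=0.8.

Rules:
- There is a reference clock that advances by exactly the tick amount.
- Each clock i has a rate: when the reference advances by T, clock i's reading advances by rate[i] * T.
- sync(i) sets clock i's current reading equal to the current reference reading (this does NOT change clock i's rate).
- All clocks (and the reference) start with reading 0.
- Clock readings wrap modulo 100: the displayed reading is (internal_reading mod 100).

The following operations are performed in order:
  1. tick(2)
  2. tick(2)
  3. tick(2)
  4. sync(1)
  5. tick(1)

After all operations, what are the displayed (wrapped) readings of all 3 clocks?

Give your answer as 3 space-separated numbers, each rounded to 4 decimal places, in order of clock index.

After op 1 tick(2): ref=2.0000 raw=[2.4000 1.8000 1.6000]
After op 2 tick(2): ref=4.0000 raw=[4.8000 3.6000 3.2000]
After op 3 tick(2): ref=6.0000 raw=[7.2000 5.4000 4.8000]
After op 4 sync(1): ref=6.0000 raw=[7.2000 6.0000 4.8000]
After op 5 tick(1): ref=7.0000 raw=[8.4000 6.9000 5.6000]
Wrap final raw readings (mod 100): 8.4000 mod 100 = 8.4000; 6.9000 mod 100 = 6.9000; 5.6000 mod 100 = 5.6000

Answer: 8.4000 6.9000 5.6000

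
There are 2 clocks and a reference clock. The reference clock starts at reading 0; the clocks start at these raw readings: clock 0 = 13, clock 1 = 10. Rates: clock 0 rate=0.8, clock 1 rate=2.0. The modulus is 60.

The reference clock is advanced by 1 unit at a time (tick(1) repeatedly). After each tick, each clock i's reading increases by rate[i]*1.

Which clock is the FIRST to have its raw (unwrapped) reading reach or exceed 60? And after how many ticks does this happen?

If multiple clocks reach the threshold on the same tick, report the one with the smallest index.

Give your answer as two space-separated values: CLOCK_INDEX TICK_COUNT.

clock 0: start=13, rate=0.8, needs 60-13 = 47; ticks = ceil(47/0.8) = ceil(58.7500) = 59; reading at tick 59 = 13 + 0.8*59 = 60.2000
clock 1: start=10, rate=2.0, needs 60-10 = 50; ticks = ceil(50/2.0) = ceil(25.0000) = 25; reading at tick 25 = 10 + 2.0*25 = 60.0000
Minimum tick count = 25; winners = [1]; smallest index = 1

Answer: 1 25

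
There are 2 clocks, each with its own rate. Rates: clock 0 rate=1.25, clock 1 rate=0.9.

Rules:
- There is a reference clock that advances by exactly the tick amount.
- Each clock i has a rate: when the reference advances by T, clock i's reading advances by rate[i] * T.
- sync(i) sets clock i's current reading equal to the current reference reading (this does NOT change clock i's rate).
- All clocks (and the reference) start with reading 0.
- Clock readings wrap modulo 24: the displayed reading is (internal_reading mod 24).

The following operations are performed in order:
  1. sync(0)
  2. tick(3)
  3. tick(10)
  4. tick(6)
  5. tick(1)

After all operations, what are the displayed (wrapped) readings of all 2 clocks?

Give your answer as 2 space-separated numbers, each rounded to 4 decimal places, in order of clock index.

Answer: 1.0000 18.0000

Derivation:
After op 1 sync(0): ref=0.0000 raw=[0.0000 0.0000]
After op 2 tick(3): ref=3.0000 raw=[3.7500 2.7000]
After op 3 tick(10): ref=13.0000 raw=[16.2500 11.7000]
After op 4 tick(6): ref=19.0000 raw=[23.7500 17.1000]
After op 5 tick(1): ref=20.0000 raw=[25.0000 18.0000]
Wrap final raw readings (mod 24): 25.0000 mod 24 = 1.0000; 18.0000 mod 24 = 18.0000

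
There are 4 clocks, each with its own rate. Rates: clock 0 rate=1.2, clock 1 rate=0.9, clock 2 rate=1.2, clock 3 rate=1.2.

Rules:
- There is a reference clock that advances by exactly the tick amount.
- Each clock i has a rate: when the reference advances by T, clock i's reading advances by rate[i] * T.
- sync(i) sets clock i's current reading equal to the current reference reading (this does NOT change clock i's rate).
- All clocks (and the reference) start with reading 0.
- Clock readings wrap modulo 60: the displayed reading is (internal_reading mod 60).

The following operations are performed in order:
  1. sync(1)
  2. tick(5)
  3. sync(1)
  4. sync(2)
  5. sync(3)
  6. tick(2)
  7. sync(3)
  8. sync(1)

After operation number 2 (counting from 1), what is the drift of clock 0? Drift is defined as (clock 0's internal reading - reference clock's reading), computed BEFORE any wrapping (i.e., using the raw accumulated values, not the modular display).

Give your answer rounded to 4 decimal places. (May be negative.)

Answer: 1.0000

Derivation:
After op 1 sync(1): ref=0.0000 raw=[0.0000 0.0000 0.0000 0.0000]
After op 2 tick(5): ref=5.0000 raw=[6.0000 4.5000 6.0000 6.0000]
Drift of clock 0 after op 2: 6.0000 - 5.0000 = 1.0000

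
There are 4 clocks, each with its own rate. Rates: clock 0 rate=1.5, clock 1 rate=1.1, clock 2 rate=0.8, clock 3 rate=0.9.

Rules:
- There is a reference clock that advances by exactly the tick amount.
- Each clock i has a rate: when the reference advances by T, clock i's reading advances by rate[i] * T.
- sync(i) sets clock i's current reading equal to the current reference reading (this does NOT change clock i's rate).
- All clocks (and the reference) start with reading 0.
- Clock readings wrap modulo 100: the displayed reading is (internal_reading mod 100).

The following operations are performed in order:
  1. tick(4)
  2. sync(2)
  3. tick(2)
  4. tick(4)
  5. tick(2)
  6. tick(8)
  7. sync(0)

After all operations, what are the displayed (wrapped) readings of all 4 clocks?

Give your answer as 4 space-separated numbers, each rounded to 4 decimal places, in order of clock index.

After op 1 tick(4): ref=4.0000 raw=[6.0000 4.4000 3.2000 3.6000]
After op 2 sync(2): ref=4.0000 raw=[6.0000 4.4000 4.0000 3.6000]
After op 3 tick(2): ref=6.0000 raw=[9.0000 6.6000 5.6000 5.4000]
After op 4 tick(4): ref=10.0000 raw=[15.0000 11.0000 8.8000 9.0000]
After op 5 tick(2): ref=12.0000 raw=[18.0000 13.2000 10.4000 10.8000]
After op 6 tick(8): ref=20.0000 raw=[30.0000 22.0000 16.8000 18.0000]
After op 7 sync(0): ref=20.0000 raw=[20.0000 22.0000 16.8000 18.0000]
Wrap final raw readings (mod 100): 20.0000 mod 100 = 20.0000; 22.0000 mod 100 = 22.0000; 16.8000 mod 100 = 16.8000; 18.0000 mod 100 = 18.0000

Answer: 20.0000 22.0000 16.8000 18.0000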